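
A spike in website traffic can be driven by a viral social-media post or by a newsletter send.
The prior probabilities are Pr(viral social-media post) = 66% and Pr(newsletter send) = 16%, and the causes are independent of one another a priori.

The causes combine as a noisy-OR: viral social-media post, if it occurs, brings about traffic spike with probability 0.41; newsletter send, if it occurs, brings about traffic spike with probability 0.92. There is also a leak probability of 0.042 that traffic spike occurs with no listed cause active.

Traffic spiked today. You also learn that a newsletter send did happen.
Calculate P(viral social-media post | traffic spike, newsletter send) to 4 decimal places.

P(viral social-media post | traffic spike, newsletter send) ≈ 0.6675

Under noisy-OR, P(traffic spike | causes) = 1 − (1−0.042)·∏(1−qᵢ) over the active causes.
Numerator (weight on configurations with viral social-media post): 0.954782·0.66 = 0.630156
Normalizer over all consistent configurations: 0.92336·0.34 + 0.954782·0.66 = 0.944098
Posterior = 0.630156 / 0.944098 ≈ 0.6675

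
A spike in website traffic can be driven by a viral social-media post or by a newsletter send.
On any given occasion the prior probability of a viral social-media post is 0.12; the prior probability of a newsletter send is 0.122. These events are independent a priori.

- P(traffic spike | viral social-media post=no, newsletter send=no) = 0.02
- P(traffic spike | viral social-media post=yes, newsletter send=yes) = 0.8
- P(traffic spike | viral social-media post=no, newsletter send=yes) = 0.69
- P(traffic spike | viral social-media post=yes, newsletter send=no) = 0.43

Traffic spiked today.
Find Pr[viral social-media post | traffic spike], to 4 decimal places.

Pr[viral social-media post | traffic spike] ≈ 0.3891

Numerator (weight on configurations with viral social-media post): 0.045305 + 0.011712 = 0.057017
Normalizer over all consistent configurations: 0.02×0.88×0.878 + 0.69×0.88×0.122 + 0.43×0.12×0.878 + 0.8×0.12×0.122 = 0.146548
P(viral social-media post | traffic spike) = 0.057017/0.146548 ≈ 0.3891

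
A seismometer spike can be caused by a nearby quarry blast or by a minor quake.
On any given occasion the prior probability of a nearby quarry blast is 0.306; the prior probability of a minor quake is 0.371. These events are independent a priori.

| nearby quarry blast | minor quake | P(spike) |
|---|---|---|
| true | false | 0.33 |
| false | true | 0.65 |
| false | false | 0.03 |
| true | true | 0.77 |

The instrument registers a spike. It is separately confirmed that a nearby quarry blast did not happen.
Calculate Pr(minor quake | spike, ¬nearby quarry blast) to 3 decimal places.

Pr(minor quake | spike, ¬nearby quarry blast) ≈ 0.927

For the numerator, keep only minor quake=true terms: 0.65·0.371 = 0.241150
The normalizing constant is 0.03·0.629 + 0.65·0.371 = 0.260020
P(minor quake | spike, ¬nearby quarry blast) = 0.241150/0.260020 ≈ 0.927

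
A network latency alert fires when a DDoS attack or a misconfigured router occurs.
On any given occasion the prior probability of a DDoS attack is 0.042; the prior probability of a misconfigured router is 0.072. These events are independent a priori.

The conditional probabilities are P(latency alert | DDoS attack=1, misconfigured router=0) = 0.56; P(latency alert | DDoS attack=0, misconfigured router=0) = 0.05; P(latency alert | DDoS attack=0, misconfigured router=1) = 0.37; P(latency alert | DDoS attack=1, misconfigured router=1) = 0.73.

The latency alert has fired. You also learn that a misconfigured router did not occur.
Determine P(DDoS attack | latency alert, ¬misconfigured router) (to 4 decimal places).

P(latency alert | ¬misconfigured router) = 0.05×0.958 + 0.56×0.042 = 0.047900 + 0.023520 = 0.071420
Of this, 0.023520 comes from 0.56×0.042 (the DDoS attack=true cases).
So P(DDoS attack | latency alert, ¬misconfigured router) = 0.023520/0.071420 ≈ 0.3293.

P(DDoS attack | latency alert, ¬misconfigured router) ≈ 0.3293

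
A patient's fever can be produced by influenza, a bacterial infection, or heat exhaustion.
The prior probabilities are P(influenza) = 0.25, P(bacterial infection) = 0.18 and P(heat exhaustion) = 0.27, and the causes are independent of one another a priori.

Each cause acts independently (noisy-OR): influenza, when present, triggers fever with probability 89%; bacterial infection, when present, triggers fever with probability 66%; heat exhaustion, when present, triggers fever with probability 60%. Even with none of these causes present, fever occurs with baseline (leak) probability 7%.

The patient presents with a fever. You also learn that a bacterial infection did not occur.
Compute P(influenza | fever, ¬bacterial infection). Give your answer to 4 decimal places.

Under noisy-OR, P(fever | causes) = 1 − (1−0.07)·∏(1−qᵢ) over the active causes.
Sum P(fever|·) weighted by the priors over the 4 (influenza, heat exhaustion) configurations:
  P(fever | ¬bacterial infection) = 0.07*0.75*0.73 + 0.628*0.75*0.27 + 0.8977*0.25*0.73 + 0.95908*0.25*0.27
        = 0.038325 + 0.127170 + 0.163830 + 0.064738 = 0.394063
The terms with influenza present sum to 0.228568, so
  P(influenza | fever, ¬bacterial infection) = 0.228568 / 0.394063 ≈ 0.5800

P(influenza | fever, ¬bacterial infection) ≈ 0.5800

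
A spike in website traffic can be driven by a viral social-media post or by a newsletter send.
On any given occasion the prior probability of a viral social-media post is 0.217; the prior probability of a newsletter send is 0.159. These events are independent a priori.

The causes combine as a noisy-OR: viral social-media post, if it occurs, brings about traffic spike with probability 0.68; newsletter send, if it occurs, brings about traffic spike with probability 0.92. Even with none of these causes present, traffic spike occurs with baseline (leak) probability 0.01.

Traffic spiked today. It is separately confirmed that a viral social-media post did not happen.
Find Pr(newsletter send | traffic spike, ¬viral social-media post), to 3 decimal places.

Under noisy-OR, P(traffic spike | causes) = 1 − (1−0.01)·∏(1−qᵢ) over the active causes.
P(traffic spike | ¬viral social-media post) = 0.01×0.841 + 0.9208×0.159 = 0.008410 + 0.146407 = 0.154817
Of this, 0.146407 comes from 0.9208×0.159 (the newsletter send=true cases).
Hence the posterior is 0.146407/0.154817 ≈ 0.946.

Pr(newsletter send | traffic spike, ¬viral social-media post) ≈ 0.946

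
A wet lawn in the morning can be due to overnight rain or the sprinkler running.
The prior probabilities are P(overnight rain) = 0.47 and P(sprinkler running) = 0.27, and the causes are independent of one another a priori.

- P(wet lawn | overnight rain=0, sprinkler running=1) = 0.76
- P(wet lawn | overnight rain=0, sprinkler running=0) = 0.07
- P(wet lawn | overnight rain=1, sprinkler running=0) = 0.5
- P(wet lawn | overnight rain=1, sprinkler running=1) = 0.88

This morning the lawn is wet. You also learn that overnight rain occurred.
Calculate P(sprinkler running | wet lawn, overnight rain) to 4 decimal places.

For the numerator, keep only sprinkler running=true terms: 0.88×0.27 = 0.237600
Denominator P(wet lawn | overnight rain): 0.5×0.73 + 0.88×0.27 = 0.602600
Posterior = 0.237600 / 0.602600 ≈ 0.3943

P(sprinkler running | wet lawn, overnight rain) ≈ 0.3943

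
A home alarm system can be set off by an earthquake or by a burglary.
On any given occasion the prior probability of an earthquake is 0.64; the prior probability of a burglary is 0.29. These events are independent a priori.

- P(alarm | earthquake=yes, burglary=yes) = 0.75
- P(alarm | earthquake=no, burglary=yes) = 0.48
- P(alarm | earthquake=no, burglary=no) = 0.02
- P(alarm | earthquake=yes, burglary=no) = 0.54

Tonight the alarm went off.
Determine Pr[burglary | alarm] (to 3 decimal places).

Pr[burglary | alarm] ≈ 0.430

By total probability over the 4 (earthquake, burglary) configurations:
  P(alarm) = 0.02×0.36×0.71 + 0.48×0.36×0.29 + 0.54×0.64×0.71 + 0.75×0.64×0.29
        = 0.005112 + 0.050112 + 0.245376 + 0.139200 = 0.439800
Configurations with burglary contribute 0.189312, so
  P(burglary | alarm) = 0.189312 / 0.439800 ≈ 0.430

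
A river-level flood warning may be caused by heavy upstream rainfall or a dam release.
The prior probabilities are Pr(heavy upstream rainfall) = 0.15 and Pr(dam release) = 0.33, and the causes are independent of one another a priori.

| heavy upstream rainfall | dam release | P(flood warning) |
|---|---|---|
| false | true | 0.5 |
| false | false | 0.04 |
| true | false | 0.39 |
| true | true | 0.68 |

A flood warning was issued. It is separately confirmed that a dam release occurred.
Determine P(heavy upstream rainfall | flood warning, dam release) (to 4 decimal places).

P(heavy upstream rainfall | flood warning, dam release) ≈ 0.1935

P(flood warning | dam release) = 0.5·0.85 + 0.68·0.15 = 0.425000 + 0.102000 = 0.527000
Of this, 0.102000 comes from 0.68·0.15 (the heavy upstream rainfall=true cases).
Hence the posterior is 0.102000/0.527000 ≈ 0.1935.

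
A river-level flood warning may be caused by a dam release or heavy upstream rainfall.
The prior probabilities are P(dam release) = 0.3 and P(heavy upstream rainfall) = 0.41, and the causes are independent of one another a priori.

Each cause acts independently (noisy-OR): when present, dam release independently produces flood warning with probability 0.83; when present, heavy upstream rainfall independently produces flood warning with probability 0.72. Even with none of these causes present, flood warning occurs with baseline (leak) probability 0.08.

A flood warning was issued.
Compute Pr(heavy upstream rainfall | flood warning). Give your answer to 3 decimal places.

Under noisy-OR, P(flood warning | causes) = 1 − (1−0.08)·∏(1−qᵢ) over the active causes.
Weight on heavy upstream rainfall=true, given the evidence: 0.213069 + 0.117614 = 0.330683
Normalizer over all consistent configurations: 0.08·0.7·0.59 + 0.7424·0.7·0.41 + 0.8436·0.3·0.59 + 0.956208·0.3·0.41 = 0.513040
P(heavy upstream rainfall | flood warning) = 0.330683/0.513040 ≈ 0.645

Pr(heavy upstream rainfall | flood warning) ≈ 0.645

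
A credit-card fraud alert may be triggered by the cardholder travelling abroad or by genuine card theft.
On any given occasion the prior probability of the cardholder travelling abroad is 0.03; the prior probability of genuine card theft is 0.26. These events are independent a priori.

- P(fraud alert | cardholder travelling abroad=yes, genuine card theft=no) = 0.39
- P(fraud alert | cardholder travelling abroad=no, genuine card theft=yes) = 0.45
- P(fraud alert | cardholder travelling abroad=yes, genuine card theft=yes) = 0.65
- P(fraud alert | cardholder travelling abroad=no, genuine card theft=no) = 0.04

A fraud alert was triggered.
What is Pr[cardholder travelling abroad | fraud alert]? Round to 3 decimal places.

P(fraud alert) = 0.04×0.97×0.74 + 0.45×0.97×0.26 + 0.39×0.03×0.74 + 0.65×0.03×0.26 = 0.028712 + 0.113490 + 0.008658 + 0.005070 = 0.155930
The cardholder travelling abroad-present share is 0.008658 + 0.005070 = 0.013728.
Hence the posterior is 0.013728/0.155930 ≈ 0.088.

Pr[cardholder travelling abroad | fraud alert] ≈ 0.088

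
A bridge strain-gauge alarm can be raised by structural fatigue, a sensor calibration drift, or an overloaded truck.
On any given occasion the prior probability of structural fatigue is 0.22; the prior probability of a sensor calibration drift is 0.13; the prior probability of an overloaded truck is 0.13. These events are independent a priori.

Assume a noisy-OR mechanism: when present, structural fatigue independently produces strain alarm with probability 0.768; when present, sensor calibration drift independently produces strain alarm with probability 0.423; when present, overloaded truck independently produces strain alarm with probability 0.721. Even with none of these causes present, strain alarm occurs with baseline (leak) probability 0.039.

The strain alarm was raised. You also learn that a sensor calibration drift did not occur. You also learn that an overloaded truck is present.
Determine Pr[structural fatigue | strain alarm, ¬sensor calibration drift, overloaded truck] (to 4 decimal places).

Under noisy-OR, P(strain alarm | causes) = 1 − (1−0.039)·∏(1−qᵢ) over the active causes.
Weight on structural fatigue=true, given the evidence: 0.937796·0.22 = 0.206315
The normalizing constant is 0.731881·0.78 + 0.937796·0.22 = 0.777182
P(structural fatigue | strain alarm, ¬sensor calibration drift, overloaded truck) = 0.206315/0.777182 ≈ 0.2655

Pr[structural fatigue | strain alarm, ¬sensor calibration drift, overloaded truck] ≈ 0.2655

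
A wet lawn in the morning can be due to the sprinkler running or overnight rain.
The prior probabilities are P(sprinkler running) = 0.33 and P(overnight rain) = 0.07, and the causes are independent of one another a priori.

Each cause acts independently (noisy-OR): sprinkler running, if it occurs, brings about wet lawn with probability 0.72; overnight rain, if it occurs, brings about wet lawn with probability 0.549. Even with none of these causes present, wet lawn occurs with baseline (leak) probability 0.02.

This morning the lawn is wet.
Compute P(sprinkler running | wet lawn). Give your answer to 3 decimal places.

P(sprinkler running | wet lawn) ≈ 0.863

Under noisy-OR, P(wet lawn | causes) = 1 − (1−0.02)·∏(1−qᵢ) over the active causes.
Numerator (weight on configurations with sprinkler running): 0.222687 + 0.020241 = 0.242928
The normalizing constant is 0.02×0.67×0.93 + 0.55802×0.67×0.07 + 0.7256×0.33×0.93 + 0.876246×0.33×0.07 = 0.281561
P(sprinkler running | wet lawn) = 0.242928/0.281561 ≈ 0.863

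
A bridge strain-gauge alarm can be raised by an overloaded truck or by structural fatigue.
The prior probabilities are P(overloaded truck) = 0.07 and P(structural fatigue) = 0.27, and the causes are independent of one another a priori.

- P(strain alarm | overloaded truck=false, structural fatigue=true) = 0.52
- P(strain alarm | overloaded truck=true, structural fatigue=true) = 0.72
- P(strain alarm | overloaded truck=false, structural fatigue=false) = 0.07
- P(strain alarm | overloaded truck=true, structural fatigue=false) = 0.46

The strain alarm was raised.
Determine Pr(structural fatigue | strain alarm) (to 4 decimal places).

P(strain alarm) = 0.07*0.93*0.73 + 0.52*0.93*0.27 + 0.46*0.07*0.73 + 0.72*0.07*0.27 = 0.047523 + 0.130572 + 0.023506 + 0.013608 = 0.215209
Restricting to configurations with structural fatigue present: 0.130572 + 0.013608 = 0.144180.
Hence the posterior is 0.144180/0.215209 ≈ 0.6700.

Pr(structural fatigue | strain alarm) ≈ 0.6700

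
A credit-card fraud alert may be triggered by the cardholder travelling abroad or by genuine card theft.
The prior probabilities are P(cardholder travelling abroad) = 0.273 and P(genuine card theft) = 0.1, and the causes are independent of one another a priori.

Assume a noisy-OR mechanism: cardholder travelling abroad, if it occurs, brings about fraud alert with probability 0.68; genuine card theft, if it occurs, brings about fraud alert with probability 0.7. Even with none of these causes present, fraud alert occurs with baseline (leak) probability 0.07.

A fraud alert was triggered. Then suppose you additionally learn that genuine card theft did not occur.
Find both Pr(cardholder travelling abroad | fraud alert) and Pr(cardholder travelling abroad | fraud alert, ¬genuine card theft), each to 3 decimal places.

Under noisy-OR, P(fraud alert | causes) = 1 − (1−0.07)·∏(1−qᵢ) over the active causes.
For the numerator, keep only cardholder travelling abroad=true terms: 0.172580 + 0.024863 = 0.197443
Normalizer over all consistent configurations: 0.07*0.727*0.9 + 0.721*0.727*0.1 + 0.7024*0.273*0.9 + 0.91072*0.273*0.1 = 0.295661
Posterior = 0.197443 / 0.295661 ≈ 0.668

Now also conditioning on genuine card theft≠true:
P(fraud alert | ¬genuine card theft) = 0.07*0.727 + 0.7024*0.273 = 0.050890 + 0.191755 = 0.242645
Restricting to configurations with cardholder travelling abroad present: 0.7024*0.273 = 0.191755.
So P(cardholder travelling abroad | fraud alert, ¬genuine card theft) = 0.191755/0.242645 ≈ 0.790.
With genuine card theft excluded, cardholder travelling abroad must carry more of the explanatory weight for the fraud alert.

Pr(cardholder travelling abroad | fraud alert) ≈ 0.668; Pr(cardholder travelling abroad | fraud alert, ¬genuine card theft) ≈ 0.790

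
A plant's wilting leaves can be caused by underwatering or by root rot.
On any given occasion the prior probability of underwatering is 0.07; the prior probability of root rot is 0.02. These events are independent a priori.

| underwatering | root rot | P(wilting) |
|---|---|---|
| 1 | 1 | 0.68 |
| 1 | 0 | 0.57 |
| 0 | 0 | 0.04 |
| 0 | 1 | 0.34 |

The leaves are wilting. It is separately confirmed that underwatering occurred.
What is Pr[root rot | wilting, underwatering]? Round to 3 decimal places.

Pr[root rot | wilting, underwatering] ≈ 0.024

P(wilting | underwatering) = 0.57*0.98 + 0.68*0.02 = 0.558600 + 0.013600 = 0.572200
Restricting to configurations with root rot present: 0.68*0.02 = 0.013600.
Hence the posterior is 0.013600/0.572200 ≈ 0.024.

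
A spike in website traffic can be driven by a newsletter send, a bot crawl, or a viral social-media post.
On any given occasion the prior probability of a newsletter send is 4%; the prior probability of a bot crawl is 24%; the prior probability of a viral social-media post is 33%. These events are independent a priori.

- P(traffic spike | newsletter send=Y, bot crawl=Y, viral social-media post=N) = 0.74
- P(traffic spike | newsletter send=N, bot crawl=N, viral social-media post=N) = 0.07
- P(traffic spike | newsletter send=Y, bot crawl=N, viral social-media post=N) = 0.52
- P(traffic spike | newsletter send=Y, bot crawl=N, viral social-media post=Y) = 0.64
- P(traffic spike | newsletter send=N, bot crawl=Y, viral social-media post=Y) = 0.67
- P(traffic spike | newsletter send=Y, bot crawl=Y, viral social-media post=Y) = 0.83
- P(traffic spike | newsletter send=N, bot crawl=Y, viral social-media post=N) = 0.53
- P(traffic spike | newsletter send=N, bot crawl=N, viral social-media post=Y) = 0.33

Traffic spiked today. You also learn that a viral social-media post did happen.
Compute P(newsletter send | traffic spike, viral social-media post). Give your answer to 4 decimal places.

Numerator (weight on configurations with newsletter send): 0.019456 + 0.007968 = 0.027424
The normalizing constant is 0.33·0.96·0.76 + 0.67·0.96·0.24 + 0.64·0.04·0.76 + 0.83·0.04·0.24 = 0.422560
Posterior = 0.027424 / 0.422560 ≈ 0.0649

P(newsletter send | traffic spike, viral social-media post) ≈ 0.0649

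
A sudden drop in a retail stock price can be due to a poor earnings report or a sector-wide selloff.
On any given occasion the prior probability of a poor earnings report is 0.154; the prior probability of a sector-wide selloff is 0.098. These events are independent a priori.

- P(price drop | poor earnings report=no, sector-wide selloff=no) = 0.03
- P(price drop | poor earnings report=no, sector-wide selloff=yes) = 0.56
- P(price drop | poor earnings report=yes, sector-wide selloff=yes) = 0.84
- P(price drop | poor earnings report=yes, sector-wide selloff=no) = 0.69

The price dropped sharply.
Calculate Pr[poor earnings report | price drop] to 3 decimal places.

Pr[poor earnings report | price drop] ≈ 0.610

For the numerator, keep only poor earnings report=true terms: 0.095847 + 0.012677 = 0.108524
Denominator P(price drop): 0.03×0.846×0.902 + 0.56×0.846×0.098 + 0.69×0.154×0.902 + 0.84×0.154×0.098 = 0.177845
P(poor earnings report | price drop) = 0.108524/0.177845 ≈ 0.610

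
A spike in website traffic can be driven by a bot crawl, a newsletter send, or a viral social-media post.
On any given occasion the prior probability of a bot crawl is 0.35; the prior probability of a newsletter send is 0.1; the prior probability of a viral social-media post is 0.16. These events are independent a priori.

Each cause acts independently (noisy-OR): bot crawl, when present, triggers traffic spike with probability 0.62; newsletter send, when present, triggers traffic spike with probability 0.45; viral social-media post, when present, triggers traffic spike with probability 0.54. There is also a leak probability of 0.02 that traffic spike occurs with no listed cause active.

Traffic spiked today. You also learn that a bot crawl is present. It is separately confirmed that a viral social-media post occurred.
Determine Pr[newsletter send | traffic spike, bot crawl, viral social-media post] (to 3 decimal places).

Under noisy-OR, P(traffic spike | causes) = 1 − (1−0.02)·∏(1−qᵢ) over the active causes.
P(traffic spike | bot crawl, viral social-media post) = 0.828696·0.9 + 0.905783·0.1 = 0.745826 + 0.090578 = 0.836404
The newsletter send-present share is 0.905783·0.1 = 0.090578.
So P(newsletter send | traffic spike, bot crawl, viral social-media post) = 0.090578/0.836404 ≈ 0.108.

Pr[newsletter send | traffic spike, bot crawl, viral social-media post] ≈ 0.108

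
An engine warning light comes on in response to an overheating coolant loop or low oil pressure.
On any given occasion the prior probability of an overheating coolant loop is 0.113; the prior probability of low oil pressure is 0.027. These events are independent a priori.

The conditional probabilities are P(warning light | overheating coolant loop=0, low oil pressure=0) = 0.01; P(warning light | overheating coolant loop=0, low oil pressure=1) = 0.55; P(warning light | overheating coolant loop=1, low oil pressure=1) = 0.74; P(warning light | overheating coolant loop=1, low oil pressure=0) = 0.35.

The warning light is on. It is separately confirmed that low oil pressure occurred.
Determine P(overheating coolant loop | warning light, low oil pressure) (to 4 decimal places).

Numerator (weight on configurations with overheating coolant loop): 0.74×0.113 = 0.083620
The normalizing constant is 0.55×0.887 + 0.74×0.113 = 0.571470
P(overheating coolant loop | warning light, low oil pressure) = 0.083620/0.571470 ≈ 0.1463

P(overheating coolant loop | warning light, low oil pressure) ≈ 0.1463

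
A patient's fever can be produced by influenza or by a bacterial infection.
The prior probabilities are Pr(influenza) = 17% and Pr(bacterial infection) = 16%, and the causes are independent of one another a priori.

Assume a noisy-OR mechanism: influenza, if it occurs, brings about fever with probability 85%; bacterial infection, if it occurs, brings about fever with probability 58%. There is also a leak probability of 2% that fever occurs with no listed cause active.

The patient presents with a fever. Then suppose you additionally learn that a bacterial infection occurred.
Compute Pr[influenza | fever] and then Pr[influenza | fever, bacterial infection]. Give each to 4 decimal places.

Pr[influenza | fever] ≈ 0.6154; Pr[influenza | fever, bacterial infection] ≈ 0.2462

Under noisy-OR, P(fever | causes) = 1 − (1−0.02)·∏(1−qᵢ) over the active causes.
P(fever) = 0.02×0.83×0.84 + 0.5884×0.83×0.16 + 0.853×0.17×0.84 + 0.93826×0.17×0.16 = 0.013944 + 0.078140 + 0.121808 + 0.025521 = 0.239413
The influenza-present share is 0.121808 + 0.025521 = 0.147329.
Hence the posterior is 0.147329/0.239413 ≈ 0.6154.

Now also conditioning on bacterial infection=true:
For the numerator, keep only influenza=true terms: 0.93826·0.17 = 0.159504
Normalizer over all consistent configurations: 0.5884·0.83 + 0.93826·0.17 = 0.647876
Posterior = 0.159504 / 0.647876 ≈ 0.2462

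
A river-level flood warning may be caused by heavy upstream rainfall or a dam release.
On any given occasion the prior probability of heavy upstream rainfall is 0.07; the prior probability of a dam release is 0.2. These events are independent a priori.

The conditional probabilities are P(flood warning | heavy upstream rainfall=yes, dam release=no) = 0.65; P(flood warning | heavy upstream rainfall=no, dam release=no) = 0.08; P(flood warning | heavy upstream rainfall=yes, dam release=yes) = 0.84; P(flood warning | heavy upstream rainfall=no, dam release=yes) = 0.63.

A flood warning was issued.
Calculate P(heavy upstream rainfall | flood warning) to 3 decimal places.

P(heavy upstream rainfall | flood warning) ≈ 0.214

Sum P(flood warning|·) weighted by the priors over the 4 (heavy upstream rainfall, dam release) configurations:
  P(flood warning) = 0.08×0.93×0.8 + 0.63×0.93×0.2 + 0.65×0.07×0.8 + 0.84×0.07×0.2
        = 0.059520 + 0.117180 + 0.036400 + 0.011760 = 0.224860
The terms with heavy upstream rainfall present sum to 0.048160, so
  P(heavy upstream rainfall | flood warning) = 0.048160 / 0.224860 ≈ 0.214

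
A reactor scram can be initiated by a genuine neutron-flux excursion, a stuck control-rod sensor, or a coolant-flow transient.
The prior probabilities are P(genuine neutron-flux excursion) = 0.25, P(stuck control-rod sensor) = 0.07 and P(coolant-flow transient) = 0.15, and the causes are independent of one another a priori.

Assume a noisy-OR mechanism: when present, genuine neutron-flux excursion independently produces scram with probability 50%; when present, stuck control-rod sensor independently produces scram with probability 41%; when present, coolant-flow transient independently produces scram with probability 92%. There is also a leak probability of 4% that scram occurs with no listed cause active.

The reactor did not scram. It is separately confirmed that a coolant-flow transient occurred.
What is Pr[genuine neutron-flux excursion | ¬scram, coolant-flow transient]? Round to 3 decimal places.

Under noisy-OR, P(scram | causes) = 1 − (1−0.04)·∏(1−qᵢ) over the active causes.
P(¬scram | coolant-flow transient) = 0.0768×0.75×0.93 + 0.045312×0.75×0.07 + 0.0384×0.25×0.93 + 0.022656×0.25×0.07 = 0.053568 + 0.002379 + 0.008928 + 0.000396 = 0.065271
Of this, 0.009324 comes from 0.008928 + 0.000396 (the genuine neutron-flux excursion=true cases).
P(genuine neutron-flux excursion | ¬scram, coolant-flow transient) = 0.009324 / 0.065271 ≈ 0.143

Pr[genuine neutron-flux excursion | ¬scram, coolant-flow transient] ≈ 0.143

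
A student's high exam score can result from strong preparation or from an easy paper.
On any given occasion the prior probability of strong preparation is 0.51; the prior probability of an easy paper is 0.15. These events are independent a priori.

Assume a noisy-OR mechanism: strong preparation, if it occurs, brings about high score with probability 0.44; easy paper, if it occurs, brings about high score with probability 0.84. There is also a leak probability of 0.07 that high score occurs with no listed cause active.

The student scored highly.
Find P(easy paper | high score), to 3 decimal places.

P(easy paper | high score) ≈ 0.359

Under noisy-OR, P(high score | causes) = 1 − (1−0.07)·∏(1−qᵢ) over the active causes.
By total probability over the 4 (strong preparation, easy paper) configurations:
  P(high score) = 0.07×0.49×0.85 + 0.8512×0.49×0.15 + 0.4792×0.51×0.85 + 0.916672×0.51×0.15
        = 0.029155 + 0.062563 + 0.207733 + 0.070125 = 0.369576
Keeping only the easy paper-present terms gives 0.132688, so
  P(easy paper | high score) = 0.132688 / 0.369576 ≈ 0.359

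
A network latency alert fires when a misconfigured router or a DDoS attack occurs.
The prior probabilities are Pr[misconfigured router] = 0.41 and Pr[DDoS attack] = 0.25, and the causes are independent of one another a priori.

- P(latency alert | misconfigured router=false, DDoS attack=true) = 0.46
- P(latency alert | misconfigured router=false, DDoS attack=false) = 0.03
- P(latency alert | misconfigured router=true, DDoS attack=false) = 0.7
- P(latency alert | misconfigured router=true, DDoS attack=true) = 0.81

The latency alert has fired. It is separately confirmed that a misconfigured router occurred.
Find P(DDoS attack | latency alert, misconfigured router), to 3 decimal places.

P(DDoS attack | latency alert, misconfigured router) ≈ 0.278

P(latency alert | misconfigured router) = 0.7×0.75 + 0.81×0.25 = 0.525000 + 0.202500 = 0.727500
Of this, 0.202500 comes from 0.81×0.25 (the DDoS attack=true cases).
P(DDoS attack | latency alert, misconfigured router) = 0.202500 / 0.727500 ≈ 0.278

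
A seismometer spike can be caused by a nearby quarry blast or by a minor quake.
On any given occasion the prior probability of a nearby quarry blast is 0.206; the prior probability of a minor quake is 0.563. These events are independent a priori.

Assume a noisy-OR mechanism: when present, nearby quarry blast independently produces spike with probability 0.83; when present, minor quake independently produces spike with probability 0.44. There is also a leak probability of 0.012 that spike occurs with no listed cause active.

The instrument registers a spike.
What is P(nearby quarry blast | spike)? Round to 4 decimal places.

Under noisy-OR, P(spike | causes) = 1 − (1−0.012)·∏(1−qᵢ) over the active causes.
By total probability over the 4 (nearby quarry blast, minor quake) configurations:
  P(spike) = 0.012·0.794·0.437 + 0.44672·0.794·0.563 + 0.83204·0.206·0.437 + 0.905942·0.206·0.563
        = 0.004164 + 0.199694 + 0.074902 + 0.105069 = 0.383829
The terms with nearby quarry blast present sum to 0.179971, so
  P(nearby quarry blast | spike) = 0.179971 / 0.383829 ≈ 0.4689

P(nearby quarry blast | spike) ≈ 0.4689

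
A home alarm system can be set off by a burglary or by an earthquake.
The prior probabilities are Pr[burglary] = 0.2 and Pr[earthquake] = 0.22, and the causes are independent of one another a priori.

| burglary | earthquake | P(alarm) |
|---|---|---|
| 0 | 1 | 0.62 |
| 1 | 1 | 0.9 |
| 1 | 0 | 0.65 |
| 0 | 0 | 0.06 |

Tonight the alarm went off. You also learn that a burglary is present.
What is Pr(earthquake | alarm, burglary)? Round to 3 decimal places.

Numerator (weight on configurations with earthquake): 0.9·0.22 = 0.198000
Normalizer over all consistent configurations: 0.65·0.78 + 0.9·0.22 = 0.705000
P(earthquake | alarm, burglary) = 0.198000/0.705000 ≈ 0.281

Pr(earthquake | alarm, burglary) ≈ 0.281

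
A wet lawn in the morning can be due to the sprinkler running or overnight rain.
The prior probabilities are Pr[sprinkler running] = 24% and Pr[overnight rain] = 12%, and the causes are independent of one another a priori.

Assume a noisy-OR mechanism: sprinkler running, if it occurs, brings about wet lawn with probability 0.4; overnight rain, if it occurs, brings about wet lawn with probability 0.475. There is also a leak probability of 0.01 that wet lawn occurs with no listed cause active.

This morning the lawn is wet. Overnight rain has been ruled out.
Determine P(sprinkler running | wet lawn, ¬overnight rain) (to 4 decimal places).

P(sprinkler running | wet lawn, ¬overnight rain) ≈ 0.9276

Under noisy-OR, P(wet lawn | causes) = 1 − (1−0.01)·∏(1−qᵢ) over the active causes.
By total probability over both values of sprinkler running:
  P(wet lawn | ¬overnight rain) = 0.01*0.76 + 0.406*0.24
        = 0.007600 + 0.097440 = 0.105040
Configurations with sprinkler running contribute 0.097440, so
  P(sprinkler running | wet lawn, ¬overnight rain) = 0.097440 / 0.105040 ≈ 0.9276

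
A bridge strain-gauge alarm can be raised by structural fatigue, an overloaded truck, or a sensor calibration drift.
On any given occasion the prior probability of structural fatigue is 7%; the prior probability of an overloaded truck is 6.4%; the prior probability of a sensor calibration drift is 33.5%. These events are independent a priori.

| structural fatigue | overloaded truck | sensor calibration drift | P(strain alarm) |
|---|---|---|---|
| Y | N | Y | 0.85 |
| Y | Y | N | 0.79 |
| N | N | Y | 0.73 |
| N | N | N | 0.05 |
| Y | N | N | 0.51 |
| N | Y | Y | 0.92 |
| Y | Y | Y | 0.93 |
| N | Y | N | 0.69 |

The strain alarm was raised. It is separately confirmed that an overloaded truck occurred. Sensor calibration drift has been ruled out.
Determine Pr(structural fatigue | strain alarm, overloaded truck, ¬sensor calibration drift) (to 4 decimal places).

Enumerate both values of structural fatigue and weight by the priors:
  P(strain alarm | overloaded truck, ¬sensor calibration drift) = 0.69·0.93 + 0.79·0.07
        = 0.641700 + 0.055300 = 0.697000
The terms with structural fatigue present sum to 0.055300, so
  P(structural fatigue | strain alarm, overloaded truck, ¬sensor calibration drift) = 0.055300 / 0.697000 ≈ 0.0793

Pr(structural fatigue | strain alarm, overloaded truck, ¬sensor calibration drift) ≈ 0.0793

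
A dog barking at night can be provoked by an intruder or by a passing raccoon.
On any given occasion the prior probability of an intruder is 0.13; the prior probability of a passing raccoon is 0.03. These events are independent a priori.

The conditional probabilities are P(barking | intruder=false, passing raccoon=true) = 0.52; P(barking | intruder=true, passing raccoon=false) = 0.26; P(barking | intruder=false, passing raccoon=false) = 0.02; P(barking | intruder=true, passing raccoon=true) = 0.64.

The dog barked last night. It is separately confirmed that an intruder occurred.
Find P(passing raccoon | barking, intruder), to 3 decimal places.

Sum P(barking|·) weighted by the priors over both values of passing raccoon:
  P(barking | intruder) = 0.26×0.97 + 0.64×0.03
        = 0.252200 + 0.019200 = 0.271400
Configurations with passing raccoon contribute 0.019200, so
  P(passing raccoon | barking, intruder) = 0.019200 / 0.271400 ≈ 0.071

P(passing raccoon | barking, intruder) ≈ 0.071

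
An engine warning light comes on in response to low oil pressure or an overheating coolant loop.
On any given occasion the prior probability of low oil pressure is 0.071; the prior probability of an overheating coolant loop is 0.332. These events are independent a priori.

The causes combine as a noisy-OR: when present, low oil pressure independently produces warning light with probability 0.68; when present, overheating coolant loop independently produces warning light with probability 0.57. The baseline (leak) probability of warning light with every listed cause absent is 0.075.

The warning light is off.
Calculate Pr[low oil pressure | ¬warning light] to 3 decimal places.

Pr[low oil pressure | ¬warning light] ≈ 0.024

Under noisy-OR, P(warning light | causes) = 1 − (1−0.075)·∏(1−qᵢ) over the active causes.
P(¬warning light) = 0.925·0.929·0.668 + 0.39775·0.929·0.332 + 0.296·0.071·0.668 + 0.12728·0.071·0.332 = 0.574029 + 0.122677 + 0.014039 + 0.003000 = 0.713745
Of this, 0.017039 comes from 0.014039 + 0.003000 (the low oil pressure=true cases).
Hence the posterior is 0.017039/0.713745 ≈ 0.024.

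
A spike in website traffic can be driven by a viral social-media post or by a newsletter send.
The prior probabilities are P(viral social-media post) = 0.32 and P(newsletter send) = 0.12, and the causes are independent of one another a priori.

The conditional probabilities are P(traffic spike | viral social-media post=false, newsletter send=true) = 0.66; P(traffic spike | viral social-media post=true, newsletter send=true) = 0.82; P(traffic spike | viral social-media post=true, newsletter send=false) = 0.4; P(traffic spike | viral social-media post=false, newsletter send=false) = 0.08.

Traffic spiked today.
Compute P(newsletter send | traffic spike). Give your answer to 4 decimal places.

P(traffic spike) = 0.08·0.68·0.88 + 0.66·0.68·0.12 + 0.4·0.32·0.88 + 0.82·0.32·0.12 = 0.047872 + 0.053856 + 0.112640 + 0.031488 = 0.245856
Restricting to configurations with newsletter send present: 0.053856 + 0.031488 = 0.085344.
P(newsletter send | traffic spike) = 0.085344 / 0.245856 ≈ 0.3471

P(newsletter send | traffic spike) ≈ 0.3471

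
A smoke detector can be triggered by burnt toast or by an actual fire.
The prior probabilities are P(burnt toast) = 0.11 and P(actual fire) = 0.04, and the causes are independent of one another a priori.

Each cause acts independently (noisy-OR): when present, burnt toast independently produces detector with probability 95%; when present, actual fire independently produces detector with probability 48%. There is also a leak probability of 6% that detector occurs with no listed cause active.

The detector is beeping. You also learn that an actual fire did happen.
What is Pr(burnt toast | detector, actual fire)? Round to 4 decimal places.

Under noisy-OR, P(detector | causes) = 1 − (1−0.06)·∏(1−qᵢ) over the active causes.
Numerator (weight on configurations with burnt toast): 0.97556×0.11 = 0.107312
The normalizing constant is 0.5112×0.89 + 0.97556×0.11 = 0.562280
Posterior = 0.107312 / 0.562280 ≈ 0.1909

Pr(burnt toast | detector, actual fire) ≈ 0.1909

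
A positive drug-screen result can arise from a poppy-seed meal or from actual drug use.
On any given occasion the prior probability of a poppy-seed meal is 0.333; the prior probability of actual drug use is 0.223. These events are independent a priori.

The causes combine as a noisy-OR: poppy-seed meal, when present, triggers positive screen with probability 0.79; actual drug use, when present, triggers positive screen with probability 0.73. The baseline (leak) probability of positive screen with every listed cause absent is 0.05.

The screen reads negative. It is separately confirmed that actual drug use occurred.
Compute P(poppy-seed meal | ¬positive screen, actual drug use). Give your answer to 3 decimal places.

Under noisy-OR, P(positive screen | causes) = 1 − (1−0.05)·∏(1−qᵢ) over the active causes.
Sum P(¬positive screen|·) weighted by the priors over both values of poppy-seed meal:
  P(¬positive screen | actual drug use) = 0.2565*0.667 + 0.053865*0.333
        = 0.171086 + 0.017937 = 0.189023
The terms with poppy-seed meal present sum to 0.017937, so
  P(poppy-seed meal | ¬positive screen, actual drug use) = 0.017937 / 0.189023 ≈ 0.095

P(poppy-seed meal | ¬positive screen, actual drug use) ≈ 0.095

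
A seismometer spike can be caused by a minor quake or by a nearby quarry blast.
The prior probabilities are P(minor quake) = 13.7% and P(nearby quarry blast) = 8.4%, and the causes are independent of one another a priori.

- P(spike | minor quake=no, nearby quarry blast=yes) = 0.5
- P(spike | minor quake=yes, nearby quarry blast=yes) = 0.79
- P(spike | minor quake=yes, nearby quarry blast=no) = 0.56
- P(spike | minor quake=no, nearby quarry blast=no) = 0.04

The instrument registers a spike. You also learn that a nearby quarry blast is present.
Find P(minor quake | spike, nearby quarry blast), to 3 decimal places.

P(minor quake | spike, nearby quarry blast) ≈ 0.201

P(spike | nearby quarry blast) = 0.5×0.863 + 0.79×0.137 = 0.431500 + 0.108230 = 0.539730
The minor quake-present share is 0.79×0.137 = 0.108230.
Hence the posterior is 0.108230/0.539730 ≈ 0.201.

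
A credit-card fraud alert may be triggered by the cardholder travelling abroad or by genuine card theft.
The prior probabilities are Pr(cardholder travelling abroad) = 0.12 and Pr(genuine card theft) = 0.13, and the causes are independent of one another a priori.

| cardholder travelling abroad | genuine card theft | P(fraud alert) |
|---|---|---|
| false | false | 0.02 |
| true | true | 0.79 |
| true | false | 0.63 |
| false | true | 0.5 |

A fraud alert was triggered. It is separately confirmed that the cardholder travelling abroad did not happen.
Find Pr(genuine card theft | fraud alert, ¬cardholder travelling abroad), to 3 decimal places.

Pr(genuine card theft | fraud alert, ¬cardholder travelling abroad) ≈ 0.789

P(fraud alert | ¬cardholder travelling abroad) = 0.02×0.87 + 0.5×0.13 = 0.017400 + 0.065000 = 0.082400
Restricting to configurations with genuine card theft present: 0.5×0.13 = 0.065000.
Hence the posterior is 0.065000/0.082400 ≈ 0.789.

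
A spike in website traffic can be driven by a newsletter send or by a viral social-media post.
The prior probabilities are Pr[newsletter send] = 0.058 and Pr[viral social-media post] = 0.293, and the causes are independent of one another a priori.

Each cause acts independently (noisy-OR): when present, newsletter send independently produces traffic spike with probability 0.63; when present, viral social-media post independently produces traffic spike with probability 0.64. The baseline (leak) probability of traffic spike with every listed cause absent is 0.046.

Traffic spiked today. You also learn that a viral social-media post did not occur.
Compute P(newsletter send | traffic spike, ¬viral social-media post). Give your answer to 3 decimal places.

Under noisy-OR, P(traffic spike | causes) = 1 − (1−0.046)·∏(1−qᵢ) over the active causes.
Sum P(traffic spike|·) weighted by the priors over both values of newsletter send:
  P(traffic spike | ¬viral social-media post) = 0.046*0.942 + 0.64702*0.058
        = 0.043332 + 0.037527 = 0.080859
Configurations with newsletter send contribute 0.037527, so
  P(newsletter send | traffic spike, ¬viral social-media post) = 0.037527 / 0.080859 ≈ 0.464

P(newsletter send | traffic spike, ¬viral social-media post) ≈ 0.464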